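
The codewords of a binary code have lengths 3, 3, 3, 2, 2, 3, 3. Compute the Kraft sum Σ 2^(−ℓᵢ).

1.125

With common denominator 2^3 = 8: Σ 2^(−ℓᵢ) = 1/8 + 1/8 + 1/8 + 2/8 + 2/8 + 1/8 + 1/8 = 9/8 = 1.125.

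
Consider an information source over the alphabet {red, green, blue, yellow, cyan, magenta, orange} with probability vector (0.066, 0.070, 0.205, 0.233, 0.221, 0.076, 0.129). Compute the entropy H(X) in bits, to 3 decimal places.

H = −Σ pᵢ log₂ pᵢ.
−0.066·log₂(0.066) = 0.2588
−0.070·log₂(0.070) = 0.2686
−0.205·log₂(0.205) = 0.4687
−0.233·log₂(0.233) = 0.4897
−0.221·log₂(0.221) = 0.4813
−0.076·log₂(0.076) = 0.2826
−0.129·log₂(0.129) = 0.3811
Sum ≈ 2.6307 → 2.631 bits.

2.631 bits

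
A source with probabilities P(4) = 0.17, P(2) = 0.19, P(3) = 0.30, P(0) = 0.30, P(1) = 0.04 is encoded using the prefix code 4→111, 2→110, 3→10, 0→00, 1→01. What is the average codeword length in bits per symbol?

L̄ = Σ pᵢ·ℓᵢ = 0.17·3 + 0.19·3 + 0.30·2 + 0.30·2 + 0.04·2 = 2.36 bits/symbol.

2.36 bits/symbol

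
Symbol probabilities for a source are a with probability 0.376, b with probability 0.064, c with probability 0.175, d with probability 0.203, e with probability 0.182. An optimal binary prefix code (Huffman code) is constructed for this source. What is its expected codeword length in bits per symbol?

Repeatedly combine the two least-probable nodes; the expected code length is the sum of the merged weights.
merge 8/125 + 7/40 → 239/1000
merge 91/500 + 203/1000 → 77/200
merge 239/1000 + 47/125 → 123/200
merge 77/200 + 123/200 → 1
L = 239/1000 + 77/200 + 123/200 + 1 = 2239/1000 = 2.239 bits/symbol.

2.239 bits/symbol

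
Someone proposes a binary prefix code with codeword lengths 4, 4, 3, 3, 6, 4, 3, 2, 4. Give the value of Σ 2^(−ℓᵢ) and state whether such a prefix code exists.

With common denominator 2^6 = 64: Σ 2^(−ℓᵢ) = 4/64 + 4/64 + 8/64 + 8/64 + 1/64 + 4/64 + 8/64 + 16/64 + 4/64 = 57/64 = 0.890625.
Kraft's inequality requires Σ ≤ 1; here Σ = 0.890625 ≤ 1, so such a prefix code exists.

0.890625; yes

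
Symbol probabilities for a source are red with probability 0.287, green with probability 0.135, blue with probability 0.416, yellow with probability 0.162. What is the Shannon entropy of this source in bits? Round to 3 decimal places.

H = −Σ pᵢ log₂ pᵢ.
−0.287·log₂(0.287) = 0.5169
−0.135·log₂(0.135) = 0.3900
−0.416·log₂(0.416) = 0.5264
−0.162·log₂(0.162) = 0.4254
Sum ≈ 1.8586 → 1.859 bits.

1.859 bits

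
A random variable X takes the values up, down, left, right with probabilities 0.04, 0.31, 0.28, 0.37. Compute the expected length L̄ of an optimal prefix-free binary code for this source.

1.95 bits/symbol

Repeatedly combine the two least-probable nodes; the expected code length is the sum of the merged weights.
merge 1/25 + 7/25 → 8/25
merge 31/100 + 8/25 → 63/100
merge 37/100 + 63/100 → 1
L = 8/25 + 63/100 + 1 = 39/20 = 1.95 bits/symbol.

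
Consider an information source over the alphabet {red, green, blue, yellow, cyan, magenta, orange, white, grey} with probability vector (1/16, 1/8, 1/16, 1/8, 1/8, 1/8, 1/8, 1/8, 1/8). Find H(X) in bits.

Each probability is a power of 1/2, so log₂(1/p) is an integer.
H = Σ p·log₂(1/p) = 1/16·4 + 1/8·3 + 1/16·4 + 1/8·3 + 1/8·3 + 1/8·3 + 1/8·3 + 1/8·3 + 1/8·3 = 3.125 bits.

3.125 bits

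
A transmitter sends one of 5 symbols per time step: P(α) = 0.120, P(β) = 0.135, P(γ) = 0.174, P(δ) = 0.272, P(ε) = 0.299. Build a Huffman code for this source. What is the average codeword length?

2.255 bits/symbol

Repeatedly combine the two least-probable nodes; the expected code length is the sum of the merged weights.
merge 3/25 + 27/200 → 51/200
merge 87/500 + 51/200 → 429/1000
merge 34/125 + 299/1000 → 571/1000
merge 429/1000 + 571/1000 → 1
L = 51/200 + 429/1000 + 571/1000 + 1 = 451/200 = 2.255 bits/symbol.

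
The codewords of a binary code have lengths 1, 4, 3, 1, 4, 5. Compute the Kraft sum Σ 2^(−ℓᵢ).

1.28125

With common denominator 2^5 = 32: Σ 2^(−ℓᵢ) = 16/32 + 2/32 + 4/32 + 16/32 + 2/32 + 1/32 = 41/32 = 1.28125.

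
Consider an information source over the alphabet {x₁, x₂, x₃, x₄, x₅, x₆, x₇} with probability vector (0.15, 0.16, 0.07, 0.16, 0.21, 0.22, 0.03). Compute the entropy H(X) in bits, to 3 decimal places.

H = −Σ pᵢ log₂ pᵢ.
−0.15·log₂(0.15) = 0.4105
−0.16·log₂(0.16) = 0.4230
−0.07·log₂(0.07) = 0.2686
−0.16·log₂(0.16) = 0.4230
−0.21·log₂(0.21) = 0.4728
−0.22·log₂(0.22) = 0.4806
−0.03·log₂(0.03) = 0.1518
Sum ≈ 2.6303 → 2.630 bits.

2.630 bits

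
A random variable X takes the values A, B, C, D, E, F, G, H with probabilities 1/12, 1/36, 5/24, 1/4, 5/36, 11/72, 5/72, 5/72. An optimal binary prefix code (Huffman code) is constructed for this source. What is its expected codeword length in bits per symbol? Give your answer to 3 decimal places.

2.792 bits/symbol

Repeatedly combine the two least-probable nodes; the expected code length is the sum of the merged weights.
merge 1/36 + 5/72 → 7/72
merge 5/72 + 1/12 → 11/72
merge 7/72 + 5/36 → 17/72
merge 11/72 + 11/72 → 11/36
merge 5/24 + 17/72 → 4/9
merge 1/4 + 11/36 → 5/9
merge 4/9 + 5/9 → 1
L = 7/72 + 11/72 + 17/72 + 11/36 + 4/9 + 5/9 + 1 = 67/24 ≈ 2.792 bits/symbol.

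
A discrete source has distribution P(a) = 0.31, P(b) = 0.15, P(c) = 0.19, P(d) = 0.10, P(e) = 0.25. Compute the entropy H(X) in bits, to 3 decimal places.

2.222 bits

H = −Σ pᵢ log₂ pᵢ.
−0.31·log₂(0.31) = 0.5238
−0.15·log₂(0.15) = 0.4105
−0.19·log₂(0.19) = 0.4552
−0.10·log₂(0.10) = 0.3322
−0.25·log₂(0.25) = 0.5000
Sum ≈ 2.2218 → 2.222 bits.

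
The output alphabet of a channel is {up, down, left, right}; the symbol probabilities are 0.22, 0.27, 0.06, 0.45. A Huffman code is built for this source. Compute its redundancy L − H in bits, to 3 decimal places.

Entropy H = −Σ p log₂ p ≈ 1.7525 bits.
Huffman merges: 3/50+11/50→7/25; 27/100+7/25→11/20; 9/20+11/20→1. L = 183/100 ≈ 1.8300.
L − H = 1.8300 − 1.7525 = 0.077 bits.

0.077 bits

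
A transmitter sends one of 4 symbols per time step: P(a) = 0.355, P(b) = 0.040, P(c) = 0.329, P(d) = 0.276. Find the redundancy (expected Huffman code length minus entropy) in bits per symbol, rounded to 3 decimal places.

0.205 bits

Entropy H = −Σ p log₂ p ≈ 1.7564 bits.
Huffman merges: 1/25+69/250→79/250; 79/250+329/1000→129/200; 71/200+129/200→1. L = 1961/1000 ≈ 1.9610.
L − H = 1.9610 − 1.7564 = 0.205 bits.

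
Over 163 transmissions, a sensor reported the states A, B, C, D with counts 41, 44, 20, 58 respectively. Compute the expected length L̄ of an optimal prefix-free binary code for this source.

Probabilities are the counts divided by 163.
Repeatedly combine the two least-probable nodes; the expected code length is the sum of the merged weights.
merge 20/163 + 41/163 → 61/163
merge 44/163 + 58/163 → 102/163
merge 61/163 + 102/163 → 1
L = 61/163 + 102/163 + 1 = 2 bits/symbol.

2 bits/symbol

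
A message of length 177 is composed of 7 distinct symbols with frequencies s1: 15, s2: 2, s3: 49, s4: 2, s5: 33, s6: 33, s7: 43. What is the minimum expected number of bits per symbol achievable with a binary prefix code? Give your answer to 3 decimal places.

Probabilities are the counts divided by 177.
Repeatedly combine the two least-probable nodes; the expected code length is the sum of the merged weights.
merge 2/177 + 2/177 → 4/177
merge 4/177 + 5/59 → 19/177
merge 19/177 + 11/59 → 52/177
merge 11/59 + 43/177 → 76/177
merge 49/177 + 52/177 → 101/177
merge 76/177 + 101/177 → 1
L = 4/177 + 19/177 + 52/177 + 76/177 + 101/177 + 1 = 143/59 ≈ 2.424 bits/symbol.

2.424 bits/symbol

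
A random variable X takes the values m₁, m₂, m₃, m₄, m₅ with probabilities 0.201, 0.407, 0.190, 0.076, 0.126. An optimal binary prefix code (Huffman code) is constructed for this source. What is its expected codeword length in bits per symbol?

Repeatedly combine the two least-probable nodes; the expected code length is the sum of the merged weights.
merge 19/250 + 63/500 → 101/500
merge 19/100 + 201/1000 → 391/1000
merge 101/500 + 391/1000 → 593/1000
merge 407/1000 + 593/1000 → 1
L = 101/500 + 391/1000 + 593/1000 + 1 = 1093/500 = 2.186 bits/symbol.

2.186 bits/symbol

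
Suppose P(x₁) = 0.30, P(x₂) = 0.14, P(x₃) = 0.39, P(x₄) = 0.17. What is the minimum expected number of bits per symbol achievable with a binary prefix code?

Repeatedly combine the two least-probable nodes; the expected code length is the sum of the merged weights.
merge 7/50 + 17/100 → 31/100
merge 3/10 + 31/100 → 61/100
merge 39/100 + 61/100 → 1
L = 31/100 + 61/100 + 1 = 48/25 = 1.92 bits/symbol.

1.92 bits/symbol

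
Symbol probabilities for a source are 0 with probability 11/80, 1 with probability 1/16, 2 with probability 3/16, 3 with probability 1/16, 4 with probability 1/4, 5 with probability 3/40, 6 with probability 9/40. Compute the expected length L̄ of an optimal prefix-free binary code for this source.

Repeatedly combine the two least-probable nodes; the expected code length is the sum of the merged weights.
merge 1/16 + 1/16 → 1/8
merge 3/40 + 1/8 → 1/5
merge 11/80 + 3/16 → 13/40
merge 1/5 + 9/40 → 17/40
merge 1/4 + 13/40 → 23/40
merge 17/40 + 23/40 → 1
L = 1/8 + 1/5 + 13/40 + 17/40 + 23/40 + 1 = 53/20 = 2.65 bits/symbol.

2.65 bits/symbol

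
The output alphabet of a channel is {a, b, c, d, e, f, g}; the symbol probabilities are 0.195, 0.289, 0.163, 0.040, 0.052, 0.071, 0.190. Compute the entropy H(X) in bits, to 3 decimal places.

2.538 bits

H = −Σ pᵢ log₂ pᵢ.
−0.195·log₂(0.195) = 0.4599
−0.289·log₂(0.289) = 0.5176
−0.163·log₂(0.163) = 0.4266
−0.040·log₂(0.040) = 0.1858
−0.052·log₂(0.052) = 0.2218
−0.071·log₂(0.071) = 0.2709
−0.190·log₂(0.190) = 0.4552
Sum ≈ 2.5378 → 2.538 bits.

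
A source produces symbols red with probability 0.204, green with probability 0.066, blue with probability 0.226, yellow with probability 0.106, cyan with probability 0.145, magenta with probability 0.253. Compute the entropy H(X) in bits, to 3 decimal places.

2.460 bits

H = −Σ pᵢ log₂ pᵢ.
−0.204·log₂(0.204) = 0.4678
−0.066·log₂(0.066) = 0.2588
−0.226·log₂(0.226) = 0.4849
−0.106·log₂(0.106) = 0.3432
−0.145·log₂(0.145) = 0.4040
−0.253·log₂(0.253) = 0.5016
Sum ≈ 2.4604 → 2.460 bits.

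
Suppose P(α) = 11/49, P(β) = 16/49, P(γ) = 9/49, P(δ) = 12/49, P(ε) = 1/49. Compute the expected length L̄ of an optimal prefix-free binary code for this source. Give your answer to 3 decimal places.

2.204 bits/symbol

Repeatedly combine the two least-probable nodes; the expected code length is the sum of the merged weights.
merge 1/49 + 9/49 → 10/49
merge 10/49 + 11/49 → 3/7
merge 12/49 + 16/49 → 4/7
merge 3/7 + 4/7 → 1
L = 10/49 + 3/7 + 4/7 + 1 = 108/49 ≈ 2.204 bits/symbol.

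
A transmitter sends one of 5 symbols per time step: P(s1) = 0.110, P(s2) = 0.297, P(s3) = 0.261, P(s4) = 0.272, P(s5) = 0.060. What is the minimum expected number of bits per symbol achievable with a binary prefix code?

2.17 bits/symbol

Repeatedly combine the two least-probable nodes; the expected code length is the sum of the merged weights.
merge 3/50 + 11/100 → 17/100
merge 17/100 + 261/1000 → 431/1000
merge 34/125 + 297/1000 → 569/1000
merge 431/1000 + 569/1000 → 1
L = 17/100 + 431/1000 + 569/1000 + 1 = 217/100 = 2.17 bits/symbol.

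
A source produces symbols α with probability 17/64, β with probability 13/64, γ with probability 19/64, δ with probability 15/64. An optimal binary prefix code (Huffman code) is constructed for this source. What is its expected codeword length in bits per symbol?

2 bits/symbol

Repeatedly combine the two least-probable nodes; the expected code length is the sum of the merged weights.
merge 13/64 + 15/64 → 7/16
merge 17/64 + 19/64 → 9/16
merge 7/16 + 9/16 → 1
L = 7/16 + 9/16 + 1 = 2 bits/symbol.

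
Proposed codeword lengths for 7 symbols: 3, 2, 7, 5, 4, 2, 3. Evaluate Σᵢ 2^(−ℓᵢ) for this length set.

With common denominator 2^7 = 128: Σ 2^(−ℓᵢ) = 16/128 + 32/128 + 1/128 + 4/128 + 8/128 + 32/128 + 16/128 = 109/128 = 0.8515625.

0.8515625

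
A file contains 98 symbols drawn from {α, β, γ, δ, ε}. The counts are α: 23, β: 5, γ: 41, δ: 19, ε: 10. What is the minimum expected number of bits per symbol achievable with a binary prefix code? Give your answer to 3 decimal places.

2.082 bits/symbol

Probabilities are the counts divided by 98.
Repeatedly combine the two least-probable nodes; the expected code length is the sum of the merged weights.
merge 5/98 + 5/49 → 15/98
merge 15/98 + 19/98 → 17/49
merge 23/98 + 17/49 → 57/98
merge 41/98 + 57/98 → 1
L = 15/98 + 17/49 + 57/98 + 1 = 102/49 ≈ 2.082 bits/symbol.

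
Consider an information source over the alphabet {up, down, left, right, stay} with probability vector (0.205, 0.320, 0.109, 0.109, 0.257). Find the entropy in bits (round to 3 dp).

2.196 bits

H = −Σ pᵢ log₂ pᵢ.
−0.205·log₂(0.205) = 0.4687
−0.320·log₂(0.320) = 0.5260
−0.109·log₂(0.109) = 0.3485
−0.109·log₂(0.109) = 0.3485
−0.257·log₂(0.257) = 0.5038
Sum ≈ 2.1956 → 2.196 bits.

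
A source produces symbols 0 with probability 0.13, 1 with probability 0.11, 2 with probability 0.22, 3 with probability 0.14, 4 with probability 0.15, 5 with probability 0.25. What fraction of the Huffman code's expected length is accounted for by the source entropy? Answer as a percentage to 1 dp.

99.7%

Entropy H = −Σ p log₂ p ≈ 2.5212 bits.
Huffman merges: 11/100+13/100→6/25; 7/50+3/20→29/100; 11/50+6/25→23/50; 1/4+29/100→27/50; 23/50+27/50→1. L = 253/100 ≈ 2.5300.
Efficiency = H/L = 2.5212/2.5300 = 99.7%.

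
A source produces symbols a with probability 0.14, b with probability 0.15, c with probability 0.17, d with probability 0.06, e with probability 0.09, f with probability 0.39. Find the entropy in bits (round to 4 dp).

2.3282 bits

H = −Σ pᵢ log₂ pᵢ.
−0.14·log₂(0.14) = 0.3971
−0.15·log₂(0.15) = 0.4105
−0.17·log₂(0.17) = 0.4346
−0.06·log₂(0.06) = 0.2435
−0.09·log₂(0.09) = 0.3127
−0.39·log₂(0.39) = 0.5298
Sum ≈ 2.3282 → 2.3282 bits.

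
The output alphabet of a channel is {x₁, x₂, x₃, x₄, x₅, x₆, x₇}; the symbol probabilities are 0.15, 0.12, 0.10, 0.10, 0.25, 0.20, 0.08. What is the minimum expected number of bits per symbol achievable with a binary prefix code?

Repeatedly combine the two least-probable nodes; the expected code length is the sum of the merged weights.
merge 2/25 + 1/10 → 9/50
merge 1/10 + 3/25 → 11/50
merge 3/20 + 9/50 → 33/100
merge 1/5 + 11/50 → 21/50
merge 1/4 + 33/100 → 29/50
merge 21/50 + 29/50 → 1
L = 9/50 + 11/50 + 33/100 + 21/50 + 29/50 + 1 = 273/100 = 2.73 bits/symbol.

2.73 bits/symbol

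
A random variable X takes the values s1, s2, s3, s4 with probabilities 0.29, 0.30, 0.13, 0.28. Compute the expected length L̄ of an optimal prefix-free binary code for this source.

Repeatedly combine the two least-probable nodes; the expected code length is the sum of the merged weights.
merge 13/100 + 7/25 → 41/100
merge 29/100 + 3/10 → 59/100
merge 41/100 + 59/100 → 1
L = 41/100 + 59/100 + 1 = 2 bits/symbol.

2 bits/symbol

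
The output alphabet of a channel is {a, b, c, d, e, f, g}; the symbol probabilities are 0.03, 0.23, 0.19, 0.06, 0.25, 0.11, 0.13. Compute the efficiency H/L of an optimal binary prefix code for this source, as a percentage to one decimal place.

98.5%

Entropy H = −Σ p log₂ p ≈ 2.5711 bits.
Huffman merges: 3/100+3/50→9/100; 9/100+11/100→1/5; 13/100+19/100→8/25; 1/5+23/100→43/100; 1/4+8/25→57/100; 43/100+57/100→1. L = 261/100 ≈ 2.6100.
Efficiency = H/L = 2.5711/2.6100 = 98.5%.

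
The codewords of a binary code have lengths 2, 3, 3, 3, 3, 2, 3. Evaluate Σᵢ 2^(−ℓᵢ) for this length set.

1.125

With common denominator 2^3 = 8: Σ 2^(−ℓᵢ) = 2/8 + 1/8 + 1/8 + 1/8 + 1/8 + 2/8 + 1/8 = 9/8 = 1.125.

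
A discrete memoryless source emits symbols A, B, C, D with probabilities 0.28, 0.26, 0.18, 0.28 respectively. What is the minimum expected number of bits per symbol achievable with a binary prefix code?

2 bits/symbol

Repeatedly combine the two least-probable nodes; the expected code length is the sum of the merged weights.
merge 9/50 + 13/50 → 11/25
merge 7/25 + 7/25 → 14/25
merge 11/25 + 14/25 → 1
L = 11/25 + 14/25 + 1 = 2 bits/symbol.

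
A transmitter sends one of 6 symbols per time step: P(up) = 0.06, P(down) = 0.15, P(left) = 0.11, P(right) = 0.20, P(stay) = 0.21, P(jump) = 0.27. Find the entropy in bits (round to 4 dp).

2.4516 bits

H = −Σ pᵢ log₂ pᵢ.
−0.06·log₂(0.06) = 0.2435
−0.15·log₂(0.15) = 0.4105
−0.11·log₂(0.11) = 0.3503
−0.20·log₂(0.20) = 0.4644
−0.21·log₂(0.21) = 0.4728
−0.27·log₂(0.27) = 0.5100
Sum ≈ 2.4516 → 2.4516 bits.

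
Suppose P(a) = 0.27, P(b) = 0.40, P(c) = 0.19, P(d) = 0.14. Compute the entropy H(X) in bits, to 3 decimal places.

1.891 bits

H = −Σ pᵢ log₂ pᵢ.
−0.27·log₂(0.27) = 0.5100
−0.40·log₂(0.40) = 0.5288
−0.19·log₂(0.19) = 0.4552
−0.14·log₂(0.14) = 0.3971
Sum ≈ 1.8911 → 1.891 bits.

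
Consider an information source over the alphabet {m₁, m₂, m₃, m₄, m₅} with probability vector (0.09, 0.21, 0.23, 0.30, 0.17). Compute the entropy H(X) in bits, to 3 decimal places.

2.229 bits

H = −Σ pᵢ log₂ pᵢ.
−0.09·log₂(0.09) = 0.3127
−0.21·log₂(0.21) = 0.4728
−0.23·log₂(0.23) = 0.4877
−0.30·log₂(0.30) = 0.5211
−0.17·log₂(0.17) = 0.4346
Sum ≈ 2.2288 → 2.229 bits.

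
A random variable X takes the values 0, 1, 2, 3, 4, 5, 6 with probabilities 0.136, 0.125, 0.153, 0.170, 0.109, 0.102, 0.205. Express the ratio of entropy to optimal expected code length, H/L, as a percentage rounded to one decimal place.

99.1%

Entropy H = −Σ p log₂ p ≈ 2.7686 bits.
Huffman merges: 51/500+109/1000→211/1000; 1/8+17/125→261/1000; 153/1000+17/100→323/1000; 41/200+211/1000→52/125; 261/1000+323/1000→73/125; 52/125+73/125→1. L = 559/200 ≈ 2.7950.
Efficiency = H/L = 2.7686/2.7950 = 99.1%.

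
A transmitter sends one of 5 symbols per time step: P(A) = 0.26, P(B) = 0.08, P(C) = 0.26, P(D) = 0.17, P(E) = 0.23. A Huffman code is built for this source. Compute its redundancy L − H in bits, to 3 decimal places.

Entropy H = −Σ p log₂ p ≈ 2.2243 bits.
Huffman merges: 2/25+17/100→1/4; 23/100+1/4→12/25; 13/50+13/50→13/25; 12/25+13/25→1. L = 9/4 ≈ 2.2500.
L − H = 2.2500 − 2.2243 = 0.026 bits.

0.026 bits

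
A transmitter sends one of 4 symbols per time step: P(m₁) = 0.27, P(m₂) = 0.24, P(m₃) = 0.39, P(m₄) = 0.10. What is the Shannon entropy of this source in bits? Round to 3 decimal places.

1.866 bits

H = −Σ pᵢ log₂ pᵢ.
−0.27·log₂(0.27) = 0.5100
−0.24·log₂(0.24) = 0.4941
−0.39·log₂(0.39) = 0.5298
−0.10·log₂(0.10) = 0.3322
Sum ≈ 1.8661 → 1.866 bits.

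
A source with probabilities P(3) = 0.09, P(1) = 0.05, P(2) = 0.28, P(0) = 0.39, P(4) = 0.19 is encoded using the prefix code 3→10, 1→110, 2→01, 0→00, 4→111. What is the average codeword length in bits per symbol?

L̄ = Σ pᵢ·ℓᵢ = 0.09·2 + 0.05·3 + 0.28·2 + 0.39·2 + 0.19·3 = 2.24 bits/symbol.

2.24 bits/symbol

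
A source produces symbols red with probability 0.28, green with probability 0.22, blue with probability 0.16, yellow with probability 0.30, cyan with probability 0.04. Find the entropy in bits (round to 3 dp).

H = −Σ pᵢ log₂ pᵢ.
−0.28·log₂(0.28) = 0.5142
−0.22·log₂(0.22) = 0.4806
−0.16·log₂(0.16) = 0.4230
−0.30·log₂(0.30) = 0.5211
−0.04·log₂(0.04) = 0.1858
Sum ≈ 2.1247 → 2.125 bits.

2.125 bits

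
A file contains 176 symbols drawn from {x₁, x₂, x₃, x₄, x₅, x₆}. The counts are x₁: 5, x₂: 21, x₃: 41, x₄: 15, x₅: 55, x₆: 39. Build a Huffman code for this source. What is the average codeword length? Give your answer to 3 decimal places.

2.347 bits/symbol

Probabilities are the counts divided by 176.
Repeatedly combine the two least-probable nodes; the expected code length is the sum of the merged weights.
merge 5/176 + 15/176 → 5/44
merge 5/44 + 21/176 → 41/176
merge 39/176 + 41/176 → 5/11
merge 41/176 + 5/16 → 6/11
merge 5/11 + 6/11 → 1
L = 5/44 + 41/176 + 5/11 + 6/11 + 1 = 413/176 ≈ 2.347 bits/symbol.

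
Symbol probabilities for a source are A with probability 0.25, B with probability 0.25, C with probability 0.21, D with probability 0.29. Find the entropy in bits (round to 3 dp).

1.991 bits

H = −Σ pᵢ log₂ pᵢ.
−0.25·log₂(0.25) = 0.5000
−0.25·log₂(0.25) = 0.5000
−0.21·log₂(0.21) = 0.4728
−0.29·log₂(0.29) = 0.5179
Sum ≈ 1.9907 → 1.991 bits.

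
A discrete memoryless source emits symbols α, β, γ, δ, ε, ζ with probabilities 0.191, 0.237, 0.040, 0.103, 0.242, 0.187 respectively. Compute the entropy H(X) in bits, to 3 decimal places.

H = −Σ pᵢ log₂ pᵢ.
−0.191·log₂(0.191) = 0.4562
−0.237·log₂(0.237) = 0.4923
−0.040·log₂(0.040) = 0.1858
−0.103·log₂(0.103) = 0.3378
−0.242·log₂(0.242) = 0.4954
−0.187·log₂(0.187) = 0.4523
Sum ≈ 2.4196 → 2.420 bits.

2.420 bits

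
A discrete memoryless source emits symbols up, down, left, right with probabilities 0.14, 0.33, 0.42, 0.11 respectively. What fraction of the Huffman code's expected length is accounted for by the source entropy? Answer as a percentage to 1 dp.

98.4%

Entropy H = −Σ p log₂ p ≈ 1.8009 bits.
Huffman merges: 11/100+7/50→1/4; 1/4+33/100→29/50; 21/50+29/50→1. L = 183/100 ≈ 1.8300.
Efficiency = H/L = 1.8009/1.8300 = 98.4%.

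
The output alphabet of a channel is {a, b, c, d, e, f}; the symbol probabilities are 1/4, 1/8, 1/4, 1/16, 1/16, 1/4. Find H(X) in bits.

Each probability is a power of 1/2, so log₂(1/p) is an integer.
H = Σ p·log₂(1/p) = 1/4·2 + 1/8·3 + 1/4·2 + 1/16·4 + 1/16·4 + 1/4·2 = 2.375 bits.

2.375 bits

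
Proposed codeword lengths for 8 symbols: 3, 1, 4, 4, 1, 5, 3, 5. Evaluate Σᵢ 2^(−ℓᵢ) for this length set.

With common denominator 2^5 = 32: Σ 2^(−ℓᵢ) = 4/32 + 16/32 + 2/32 + 2/32 + 16/32 + 1/32 + 4/32 + 1/32 = 46/32 = 1.4375.

1.4375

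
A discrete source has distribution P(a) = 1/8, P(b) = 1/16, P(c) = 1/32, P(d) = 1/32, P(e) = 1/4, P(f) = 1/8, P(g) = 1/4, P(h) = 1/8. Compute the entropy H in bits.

Each probability is a power of 1/2, so log₂(1/p) is an integer.
H = Σ p·log₂(1/p) = 1/8·3 + 1/16·4 + 1/32·5 + 1/32·5 + 1/4·2 + 1/8·3 + 1/4·2 + 1/8·3 = 2.6875 bits.

2.6875 bits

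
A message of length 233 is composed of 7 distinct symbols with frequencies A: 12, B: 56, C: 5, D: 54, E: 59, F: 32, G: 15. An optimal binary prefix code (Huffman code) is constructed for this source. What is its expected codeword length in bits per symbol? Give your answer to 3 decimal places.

Probabilities are the counts divided by 233.
Repeatedly combine the two least-probable nodes; the expected code length is the sum of the merged weights.
merge 5/233 + 12/233 → 17/233
merge 15/233 + 17/233 → 32/233
merge 32/233 + 32/233 → 64/233
merge 54/233 + 56/233 → 110/233
merge 59/233 + 64/233 → 123/233
merge 110/233 + 123/233 → 1
L = 17/233 + 32/233 + 64/233 + 110/233 + 123/233 + 1 = 579/233 ≈ 2.485 bits/symbol.

2.485 bits/symbol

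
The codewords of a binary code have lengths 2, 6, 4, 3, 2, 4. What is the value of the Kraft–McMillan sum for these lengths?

With common denominator 2^6 = 64: Σ 2^(−ℓᵢ) = 16/64 + 1/64 + 4/64 + 8/64 + 16/64 + 4/64 = 49/64 = 0.765625.

0.765625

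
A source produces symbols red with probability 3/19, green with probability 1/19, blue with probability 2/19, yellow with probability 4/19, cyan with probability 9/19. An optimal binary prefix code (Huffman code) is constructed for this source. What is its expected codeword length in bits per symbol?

2 bits/symbol

Repeatedly combine the two least-probable nodes; the expected code length is the sum of the merged weights.
merge 1/19 + 2/19 → 3/19
merge 3/19 + 3/19 → 6/19
merge 4/19 + 6/19 → 10/19
merge 9/19 + 10/19 → 1
L = 3/19 + 6/19 + 10/19 + 1 = 2 bits/symbol.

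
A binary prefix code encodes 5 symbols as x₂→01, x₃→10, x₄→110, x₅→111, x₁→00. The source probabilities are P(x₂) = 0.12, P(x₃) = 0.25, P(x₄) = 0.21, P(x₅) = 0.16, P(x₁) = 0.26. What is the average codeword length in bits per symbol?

2.37 bits/symbol

L̄ = Σ pᵢ·ℓᵢ = 0.12·2 + 0.25·2 + 0.21·3 + 0.16·3 + 0.26·2 = 2.37 bits/symbol.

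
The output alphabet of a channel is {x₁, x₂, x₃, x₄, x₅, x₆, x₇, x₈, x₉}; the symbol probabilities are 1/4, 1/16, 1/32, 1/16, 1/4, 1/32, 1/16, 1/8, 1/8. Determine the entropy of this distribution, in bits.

2.8125 bits

Each probability is a power of 1/2, so log₂(1/p) is an integer.
H = Σ p·log₂(1/p) = 1/4·2 + 1/16·4 + 1/32·5 + 1/16·4 + 1/4·2 + 1/32·5 + 1/16·4 + 1/8·3 + 1/8·3 = 2.8125 bits.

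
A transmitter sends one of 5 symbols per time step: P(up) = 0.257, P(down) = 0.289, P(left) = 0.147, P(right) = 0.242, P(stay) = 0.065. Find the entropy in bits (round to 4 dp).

2.1796 bits

H = −Σ pᵢ log₂ pᵢ.
−0.257·log₂(0.257) = 0.5038
−0.289·log₂(0.289) = 0.5176
−0.147·log₂(0.147) = 0.4066
−0.242·log₂(0.242) = 0.4954
−0.065·log₂(0.065) = 0.2563
Sum ≈ 2.1796 → 2.1796 bits.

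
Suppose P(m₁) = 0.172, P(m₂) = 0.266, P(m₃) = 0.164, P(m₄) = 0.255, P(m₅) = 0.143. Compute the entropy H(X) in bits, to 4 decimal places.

H = −Σ pᵢ log₂ pᵢ.
−0.172·log₂(0.172) = 0.4368
−0.266·log₂(0.266) = 0.5082
−0.164·log₂(0.164) = 0.4278
−0.255·log₂(0.255) = 0.5027
−0.143·log₂(0.143) = 0.4012
Sum ≈ 2.2767 → 2.2767 bits.

2.2767 bits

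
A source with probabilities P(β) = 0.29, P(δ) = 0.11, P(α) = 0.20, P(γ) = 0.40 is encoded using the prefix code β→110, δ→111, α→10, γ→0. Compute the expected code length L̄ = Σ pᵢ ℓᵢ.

2 bits/symbol

L̄ = Σ pᵢ·ℓᵢ = 0.29·3 + 0.11·3 + 0.20·2 + 0.40·1 = 2 bits/symbol.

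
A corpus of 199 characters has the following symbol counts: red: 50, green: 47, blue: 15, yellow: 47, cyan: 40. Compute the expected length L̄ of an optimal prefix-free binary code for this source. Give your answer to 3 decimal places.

Probabilities are the counts divided by 199.
Repeatedly combine the two least-probable nodes; the expected code length is the sum of the merged weights.
merge 15/199 + 40/199 → 55/199
merge 47/199 + 47/199 → 94/199
merge 50/199 + 55/199 → 105/199
merge 94/199 + 105/199 → 1
L = 55/199 + 94/199 + 105/199 + 1 = 453/199 ≈ 2.276 bits/symbol.

2.276 bits/symbol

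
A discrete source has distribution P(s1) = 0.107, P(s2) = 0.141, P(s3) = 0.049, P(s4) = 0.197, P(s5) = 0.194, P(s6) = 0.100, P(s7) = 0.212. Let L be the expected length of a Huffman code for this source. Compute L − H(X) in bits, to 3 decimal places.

0.056 bits

Entropy H = −Σ p log₂ p ≈ 2.6840 bits.
Huffman merges: 49/1000+1/10→149/1000; 107/1000+141/1000→31/125; 149/1000+97/500→343/1000; 197/1000+53/250→409/1000; 31/125+343/1000→591/1000; 409/1000+591/1000→1. L = 137/50 ≈ 2.7400.
L − H = 2.7400 − 2.6840 = 0.056 bits.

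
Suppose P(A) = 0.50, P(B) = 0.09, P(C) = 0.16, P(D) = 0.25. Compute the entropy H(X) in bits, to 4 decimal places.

H = −Σ pᵢ log₂ pᵢ.
−0.50·log₂(0.50) = 0.5000
−0.09·log₂(0.09) = 0.3127
−0.16·log₂(0.16) = 0.4230
−0.25·log₂(0.25) = 0.5000
Sum ≈ 1.7357 → 1.7357 bits.

1.7357 bits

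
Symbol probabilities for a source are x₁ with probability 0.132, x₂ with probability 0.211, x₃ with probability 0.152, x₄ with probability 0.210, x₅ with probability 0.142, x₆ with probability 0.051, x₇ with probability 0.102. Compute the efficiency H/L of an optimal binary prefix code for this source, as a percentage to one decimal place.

Entropy H = −Σ p log₂ p ≈ 2.7000 bits.
Huffman merges: 51/1000+51/500→153/1000; 33/250+71/500→137/500; 19/125+153/1000→61/200; 21/100+211/1000→421/1000; 137/500+61/200→579/1000; 421/1000+579/1000→1. L = 683/250 ≈ 2.7320.
Efficiency = H/L = 2.7000/2.7320 = 98.8%.

98.8%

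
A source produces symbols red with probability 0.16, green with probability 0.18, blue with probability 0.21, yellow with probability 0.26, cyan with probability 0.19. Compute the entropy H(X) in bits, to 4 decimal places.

2.3017 bits

H = −Σ pᵢ log₂ pᵢ.
−0.16·log₂(0.16) = 0.4230
−0.18·log₂(0.18) = 0.4453
−0.21·log₂(0.21) = 0.4728
−0.26·log₂(0.26) = 0.5053
−0.19·log₂(0.19) = 0.4552
Sum ≈ 2.3017 → 2.3017 bits.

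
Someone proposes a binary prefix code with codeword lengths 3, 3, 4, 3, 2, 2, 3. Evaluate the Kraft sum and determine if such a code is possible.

With common denominator 2^4 = 16: Σ 2^(−ℓᵢ) = 2/16 + 2/16 + 1/16 + 2/16 + 4/16 + 4/16 + 2/16 = 17/16 = 1.0625.
Kraft's inequality requires Σ ≤ 1; here Σ = 1.0625 > 1, so no such prefix code exists.

1.0625; no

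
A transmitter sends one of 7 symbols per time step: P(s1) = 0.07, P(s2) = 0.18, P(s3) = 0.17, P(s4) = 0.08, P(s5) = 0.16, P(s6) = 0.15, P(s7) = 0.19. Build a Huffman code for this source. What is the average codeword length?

2.78 bits/symbol

Repeatedly combine the two least-probable nodes; the expected code length is the sum of the merged weights.
merge 7/100 + 2/25 → 3/20
merge 3/20 + 3/20 → 3/10
merge 4/25 + 17/100 → 33/100
merge 9/50 + 19/100 → 37/100
merge 3/10 + 33/100 → 63/100
merge 37/100 + 63/100 → 1
L = 3/20 + 3/10 + 33/100 + 37/100 + 63/100 + 1 = 139/50 = 2.78 bits/symbol.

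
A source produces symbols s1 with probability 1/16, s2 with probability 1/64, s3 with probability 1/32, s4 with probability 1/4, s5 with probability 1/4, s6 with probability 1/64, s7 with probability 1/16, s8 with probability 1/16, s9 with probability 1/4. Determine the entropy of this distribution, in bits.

Each probability is a power of 1/2, so log₂(1/p) is an integer.
H = Σ p·log₂(1/p) = 1/16·4 + 1/64·6 + 1/32·5 + 1/4·2 + 1/4·2 + 1/64·6 + 1/16·4 + 1/16·4 + 1/4·2 = 2.59375 bits.

2.59375 bits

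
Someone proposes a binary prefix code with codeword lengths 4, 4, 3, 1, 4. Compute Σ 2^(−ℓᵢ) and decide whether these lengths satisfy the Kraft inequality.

0.8125; yes

With common denominator 2^4 = 16: Σ 2^(−ℓᵢ) = 1/16 + 1/16 + 2/16 + 8/16 + 1/16 = 13/16 = 0.8125.
Kraft's inequality requires Σ ≤ 1; here Σ = 0.8125 ≤ 1, so such a prefix code exists.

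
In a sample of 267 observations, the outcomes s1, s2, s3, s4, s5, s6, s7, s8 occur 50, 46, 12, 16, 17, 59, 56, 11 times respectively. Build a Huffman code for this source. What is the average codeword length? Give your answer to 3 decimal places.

2.779 bits/symbol

Probabilities are the counts divided by 267.
Repeatedly combine the two least-probable nodes; the expected code length is the sum of the merged weights.
merge 11/267 + 4/89 → 23/267
merge 16/267 + 17/267 → 11/89
merge 23/267 + 11/89 → 56/267
merge 46/267 + 50/267 → 32/89
merge 56/267 + 56/267 → 112/267
merge 59/267 + 32/89 → 155/267
merge 112/267 + 155/267 → 1
L = 23/267 + 11/89 + 56/267 + 32/89 + 112/267 + 155/267 + 1 = 742/267 ≈ 2.779 bits/symbol.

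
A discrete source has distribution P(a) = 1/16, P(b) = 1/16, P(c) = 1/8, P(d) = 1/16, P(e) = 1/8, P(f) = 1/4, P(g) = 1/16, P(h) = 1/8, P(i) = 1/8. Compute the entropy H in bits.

3 bits

Each probability is a power of 1/2, so log₂(1/p) is an integer.
H = Σ p·log₂(1/p) = 1/16·4 + 1/16·4 + 1/8·3 + 1/16·4 + 1/8·3 + 1/4·2 + 1/16·4 + 1/8·3 + 1/8·3 = 3 bits.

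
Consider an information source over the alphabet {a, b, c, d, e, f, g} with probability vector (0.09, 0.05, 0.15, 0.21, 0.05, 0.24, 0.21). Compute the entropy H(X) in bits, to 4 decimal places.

H = −Σ pᵢ log₂ pᵢ.
−0.09·log₂(0.09) = 0.3127
−0.05·log₂(0.05) = 0.2161
−0.15·log₂(0.15) = 0.4105
−0.21·log₂(0.21) = 0.4728
−0.05·log₂(0.05) = 0.2161
−0.24·log₂(0.24) = 0.4941
−0.21·log₂(0.21) = 0.4728
Sum ≈ 2.5952 → 2.5952 bits.

2.5952 bits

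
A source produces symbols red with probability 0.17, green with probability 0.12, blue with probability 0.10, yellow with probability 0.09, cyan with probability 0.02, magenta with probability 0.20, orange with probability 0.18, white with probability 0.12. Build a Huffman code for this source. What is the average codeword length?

2.91 bits/symbol

Repeatedly combine the two least-probable nodes; the expected code length is the sum of the merged weights.
merge 1/50 + 9/100 → 11/100
merge 1/10 + 11/100 → 21/100
merge 3/25 + 3/25 → 6/25
merge 17/100 + 9/50 → 7/20
merge 1/5 + 21/100 → 41/100
merge 6/25 + 7/20 → 59/100
merge 41/100 + 59/100 → 1
L = 11/100 + 21/100 + 6/25 + 7/20 + 41/100 + 59/100 + 1 = 291/100 = 2.91 bits/symbol.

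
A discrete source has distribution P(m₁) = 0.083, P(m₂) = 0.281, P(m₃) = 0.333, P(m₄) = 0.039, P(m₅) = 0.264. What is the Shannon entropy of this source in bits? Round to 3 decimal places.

H = −Σ pᵢ log₂ pᵢ.
−0.083·log₂(0.083) = 0.2980
−0.281·log₂(0.281) = 0.5146
−0.333·log₂(0.333) = 0.5283
−0.039·log₂(0.039) = 0.1825
−0.264·log₂(0.264) = 0.5072
Sum ≈ 2.0307 → 2.031 bits.

2.031 bits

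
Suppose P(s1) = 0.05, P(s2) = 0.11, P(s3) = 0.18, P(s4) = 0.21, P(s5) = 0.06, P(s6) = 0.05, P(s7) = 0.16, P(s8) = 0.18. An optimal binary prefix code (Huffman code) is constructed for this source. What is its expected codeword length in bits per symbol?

2.87 bits/symbol

Repeatedly combine the two least-probable nodes; the expected code length is the sum of the merged weights.
merge 1/20 + 1/20 → 1/10
merge 3/50 + 1/10 → 4/25
merge 11/100 + 4/25 → 27/100
merge 4/25 + 9/50 → 17/50
merge 9/50 + 21/100 → 39/100
merge 27/100 + 17/50 → 61/100
merge 39/100 + 61/100 → 1
L = 1/10 + 4/25 + 27/100 + 17/50 + 39/100 + 61/100 + 1 = 287/100 = 2.87 bits/symbol.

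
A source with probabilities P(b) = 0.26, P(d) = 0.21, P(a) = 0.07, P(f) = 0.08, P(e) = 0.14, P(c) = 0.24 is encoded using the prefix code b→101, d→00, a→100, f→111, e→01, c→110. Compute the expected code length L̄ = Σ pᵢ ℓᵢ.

2.65 bits/symbol

L̄ = Σ pᵢ·ℓᵢ = 0.26·3 + 0.21·2 + 0.07·3 + 0.08·3 + 0.14·2 + 0.24·3 = 2.65 bits/symbol.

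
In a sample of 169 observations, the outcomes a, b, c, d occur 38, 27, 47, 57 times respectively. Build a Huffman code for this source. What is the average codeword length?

2 bits/symbol

Probabilities are the counts divided by 169.
Repeatedly combine the two least-probable nodes; the expected code length is the sum of the merged weights.
merge 27/169 + 38/169 → 5/13
merge 47/169 + 57/169 → 8/13
merge 5/13 + 8/13 → 1
L = 5/13 + 8/13 + 1 = 2 bits/symbol.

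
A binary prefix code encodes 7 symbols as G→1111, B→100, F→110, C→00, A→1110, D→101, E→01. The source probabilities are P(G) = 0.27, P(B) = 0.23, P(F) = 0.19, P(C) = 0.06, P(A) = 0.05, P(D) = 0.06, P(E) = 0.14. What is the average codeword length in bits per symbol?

L̄ = Σ pᵢ·ℓᵢ = 0.27·4 + 0.23·3 + 0.19·3 + 0.06·2 + 0.05·4 + 0.06·3 + 0.14·2 = 3.12 bits/symbol.

3.12 bits/symbol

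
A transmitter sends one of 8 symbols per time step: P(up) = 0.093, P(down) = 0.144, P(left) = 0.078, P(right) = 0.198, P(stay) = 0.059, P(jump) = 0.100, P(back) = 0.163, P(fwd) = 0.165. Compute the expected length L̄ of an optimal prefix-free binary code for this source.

2.939 bits/symbol

Repeatedly combine the two least-probable nodes; the expected code length is the sum of the merged weights.
merge 59/1000 + 39/500 → 137/1000
merge 93/1000 + 1/10 → 193/1000
merge 137/1000 + 18/125 → 281/1000
merge 163/1000 + 33/200 → 41/125
merge 193/1000 + 99/500 → 391/1000
merge 281/1000 + 41/125 → 609/1000
merge 391/1000 + 609/1000 → 1
L = 137/1000 + 193/1000 + 281/1000 + 41/125 + 391/1000 + 609/1000 + 1 = 2939/1000 = 2.939 bits/symbol.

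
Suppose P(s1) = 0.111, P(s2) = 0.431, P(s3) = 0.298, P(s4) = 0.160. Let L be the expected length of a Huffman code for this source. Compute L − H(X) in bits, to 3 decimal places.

Entropy H = −Σ p log₂ p ≈ 1.8189 bits.
Huffman merges: 111/1000+4/25→271/1000; 271/1000+149/500→569/1000; 431/1000+569/1000→1. L = 46/25 ≈ 1.8400.
L − H = 1.8400 − 1.8189 = 0.021 bits.

0.021 bits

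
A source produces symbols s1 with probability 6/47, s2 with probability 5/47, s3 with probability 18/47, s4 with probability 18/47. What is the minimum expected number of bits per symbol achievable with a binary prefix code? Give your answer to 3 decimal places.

1.851 bits/symbol

Repeatedly combine the two least-probable nodes; the expected code length is the sum of the merged weights.
merge 5/47 + 6/47 → 11/47
merge 11/47 + 18/47 → 29/47
merge 18/47 + 29/47 → 1
L = 11/47 + 29/47 + 1 = 87/47 ≈ 1.851 bits/symbol.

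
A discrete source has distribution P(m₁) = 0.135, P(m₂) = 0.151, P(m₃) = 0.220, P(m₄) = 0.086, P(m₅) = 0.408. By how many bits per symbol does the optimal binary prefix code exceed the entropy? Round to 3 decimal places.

Entropy H = −Σ p log₂ p ≈ 2.1145 bits.
Huffman merges: 43/500+27/200→221/1000; 151/1000+11/50→371/1000; 221/1000+371/1000→74/125; 51/125+74/125→1. L = 273/125 ≈ 2.1840.
L − H = 2.1840 − 2.1145 = 0.069 bits.

0.069 bits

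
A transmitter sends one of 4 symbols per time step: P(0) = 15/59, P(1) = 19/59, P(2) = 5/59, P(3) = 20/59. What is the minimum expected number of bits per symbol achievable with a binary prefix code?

2 bits/symbol

Repeatedly combine the two least-probable nodes; the expected code length is the sum of the merged weights.
merge 5/59 + 15/59 → 20/59
merge 19/59 + 20/59 → 39/59
merge 20/59 + 39/59 → 1
L = 20/59 + 39/59 + 1 = 2 bits/symbol.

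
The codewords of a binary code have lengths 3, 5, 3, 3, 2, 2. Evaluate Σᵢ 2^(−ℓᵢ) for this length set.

0.90625

With common denominator 2^5 = 32: Σ 2^(−ℓᵢ) = 4/32 + 1/32 + 4/32 + 4/32 + 8/32 + 8/32 = 29/32 = 0.90625.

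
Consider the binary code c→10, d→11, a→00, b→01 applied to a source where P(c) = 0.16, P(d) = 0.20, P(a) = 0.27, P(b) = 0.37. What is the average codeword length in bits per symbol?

2 bits/symbol

L̄ = Σ pᵢ·ℓᵢ = 0.16·2 + 0.20·2 + 0.27·2 + 0.37·2 = 2 bits/symbol.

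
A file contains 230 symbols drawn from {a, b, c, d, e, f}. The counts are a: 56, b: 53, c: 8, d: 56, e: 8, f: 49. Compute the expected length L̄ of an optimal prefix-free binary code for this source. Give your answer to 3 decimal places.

Probabilities are the counts divided by 230.
Repeatedly combine the two least-probable nodes; the expected code length is the sum of the merged weights.
merge 4/115 + 4/115 → 8/115
merge 8/115 + 49/230 → 13/46
merge 53/230 + 28/115 → 109/230
merge 28/115 + 13/46 → 121/230
merge 109/230 + 121/230 → 1
L = 8/115 + 13/46 + 109/230 + 121/230 + 1 = 541/230 ≈ 2.352 bits/symbol.

2.352 bits/symbol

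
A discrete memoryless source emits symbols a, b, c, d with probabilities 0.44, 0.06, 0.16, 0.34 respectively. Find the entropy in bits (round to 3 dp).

1.717 bits

H = −Σ pᵢ log₂ pᵢ.
−0.44·log₂(0.44) = 0.5211
−0.06·log₂(0.06) = 0.2435
−0.16·log₂(0.16) = 0.4230
−0.34·log₂(0.34) = 0.5292
Sum ≈ 1.7169 → 1.717 bits.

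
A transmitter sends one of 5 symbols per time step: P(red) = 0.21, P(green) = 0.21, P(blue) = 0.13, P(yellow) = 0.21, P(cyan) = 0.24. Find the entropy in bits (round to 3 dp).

2.295 bits

H = −Σ pᵢ log₂ pᵢ.
−0.21·log₂(0.21) = 0.4728
−0.21·log₂(0.21) = 0.4728
−0.13·log₂(0.13) = 0.3826
−0.21·log₂(0.21) = 0.4728
−0.24·log₂(0.24) = 0.4941
Sum ≈ 2.2952 → 2.295 bits.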